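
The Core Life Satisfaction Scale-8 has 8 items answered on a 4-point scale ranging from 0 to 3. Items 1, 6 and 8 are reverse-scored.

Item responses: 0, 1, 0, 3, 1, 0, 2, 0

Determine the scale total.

Reversing items 1, 6, & 8 with 3 − raw:
Total = (3−0) + 1 + 0 + 3 + 1 + (3−0) + 2 + (3−0)
      = 3 + 1 + 0 + 3 + 1 + 3 + 2 + 3 = 16

16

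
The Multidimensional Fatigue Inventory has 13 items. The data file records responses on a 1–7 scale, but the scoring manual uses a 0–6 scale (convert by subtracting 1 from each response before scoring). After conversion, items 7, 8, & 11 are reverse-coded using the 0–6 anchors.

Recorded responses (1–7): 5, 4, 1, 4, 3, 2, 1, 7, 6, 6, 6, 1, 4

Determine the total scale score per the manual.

Convert to 0–6: 4, 3, 0, 3, 2, 1, 0, 6, 5, 5, 5, 0, 3
Reverse-coded (reverse-coded value = 6 − response):
  item 7: 6 − 0 = 6
  item 8: 6 − 6 = 0
  item 11: 6 − 5 = 1
Scored: 4, 3, 0, 3, 2, 1, 6, 0, 5, 5, 1, 0, 3
Total = 33

33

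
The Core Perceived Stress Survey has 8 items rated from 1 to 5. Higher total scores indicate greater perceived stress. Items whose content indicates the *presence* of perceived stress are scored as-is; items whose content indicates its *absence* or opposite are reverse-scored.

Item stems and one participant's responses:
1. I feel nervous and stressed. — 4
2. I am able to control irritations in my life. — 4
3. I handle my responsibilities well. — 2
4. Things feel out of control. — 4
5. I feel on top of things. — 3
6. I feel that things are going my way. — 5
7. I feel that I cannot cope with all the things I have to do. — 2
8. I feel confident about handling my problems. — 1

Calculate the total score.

25

Items 2, 3, 5, 6, 8 describe the absence/opposite of perceived stress → reverse-score.
reversed = (1+5) − raw = 6 − raw.
  item 1: 4
  item 2: 6 − 4 = 2
  item 3: 6 − 2 = 4
  item 4: 4
  item 5: 6 − 3 = 3
  item 6: 6 − 5 = 1
  item 7: 2
  item 8: 6 − 1 = 5
Total = 4 + 2 + 4 + 4 + 3 + 1 + 2 + 5 = 25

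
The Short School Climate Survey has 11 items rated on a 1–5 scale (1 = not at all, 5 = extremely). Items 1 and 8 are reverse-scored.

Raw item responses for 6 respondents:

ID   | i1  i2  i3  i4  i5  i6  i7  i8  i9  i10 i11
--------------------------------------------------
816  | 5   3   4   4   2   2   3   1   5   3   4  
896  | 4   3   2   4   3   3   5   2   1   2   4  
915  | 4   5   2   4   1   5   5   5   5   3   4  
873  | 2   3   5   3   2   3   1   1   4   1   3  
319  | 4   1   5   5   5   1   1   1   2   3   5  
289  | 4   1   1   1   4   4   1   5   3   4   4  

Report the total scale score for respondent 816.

Respondent 816 raw: 5, 3, 4, 4, 2, 2, 3, 1, 5, 3, 4.
Reverse-coded (reversed = (1+5) − raw = 6 − raw):
  item 1: 6 − 5 = 1
  item 2: 3
  item 3: 4
  item 4: 4
  item 5: 2
  item 6: 2
  item 7: 3
  item 8: 6 − 1 = 5
  item 9: 5
  item 10: 3
  item 11: 4
Sum = 1 + 3 + 4 + 4 + 2 + 2 + 3 + 5 + 5 + 3 + 4 = 36

36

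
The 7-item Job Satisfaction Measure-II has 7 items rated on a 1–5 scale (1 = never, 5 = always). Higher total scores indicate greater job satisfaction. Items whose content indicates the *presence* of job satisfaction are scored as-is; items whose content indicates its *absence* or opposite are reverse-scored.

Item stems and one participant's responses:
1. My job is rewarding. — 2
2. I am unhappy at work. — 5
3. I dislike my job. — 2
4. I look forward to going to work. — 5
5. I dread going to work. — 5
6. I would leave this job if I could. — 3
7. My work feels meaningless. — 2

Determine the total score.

Items 2, 3, 5, 6, 7 describe the absence/opposite of job satisfaction → reverse-score.
reverse-coded value = 6 − response.
  item 1: 2
  item 2: 6 − 5 = 1
  item 3: 6 − 2 = 4
  item 4: 5
  item 5: 6 − 5 = 1
  item 6: 6 − 3 = 3
  item 7: 6 − 2 = 4
Total = 2 + 1 + 4 + 5 + 1 + 3 + 4 = 20

20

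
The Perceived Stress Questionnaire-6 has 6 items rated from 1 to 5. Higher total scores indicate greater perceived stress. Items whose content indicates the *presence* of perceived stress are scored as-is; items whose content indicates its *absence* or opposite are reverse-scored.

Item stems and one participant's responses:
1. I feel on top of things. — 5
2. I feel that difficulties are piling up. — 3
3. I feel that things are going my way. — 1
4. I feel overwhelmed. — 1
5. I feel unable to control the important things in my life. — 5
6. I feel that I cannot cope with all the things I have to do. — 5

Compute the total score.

Items 1, 3 describe the absence/opposite of perceived stress → reverse-score.
reversed = (1+5) − raw = 6 − raw.
  item 1: 6 − 5 = 1
  item 2: 3
  item 3: 6 − 1 = 5
  item 4: 1
  item 5: 5
  item 6: 5
Total = 1 + 3 + 5 + 1 + 5 + 5 = 20

20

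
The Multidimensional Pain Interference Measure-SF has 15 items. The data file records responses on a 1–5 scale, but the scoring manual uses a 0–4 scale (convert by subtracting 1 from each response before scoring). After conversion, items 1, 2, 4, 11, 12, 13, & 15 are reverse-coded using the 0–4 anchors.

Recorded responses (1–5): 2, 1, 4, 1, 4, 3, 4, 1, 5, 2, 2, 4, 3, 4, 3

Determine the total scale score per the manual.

38

Convert to 0–4: 1, 0, 3, 0, 3, 2, 3, 0, 4, 1, 1, 3, 2, 3, 2
Reverse-coded (reversed = (0+4) − raw = 4 − raw):
  item 1: 4 − 1 = 3
  item 2: 4 − 0 = 4
  item 4: 4 − 0 = 4
  item 11: 4 − 1 = 3
  item 12: 4 − 3 = 1
  item 13: 4 − 2 = 2
  item 15: 4 − 2 = 2
Scored: 3, 4, 3, 4, 3, 2, 3, 0, 4, 1, 3, 1, 2, 3, 2
Total = 38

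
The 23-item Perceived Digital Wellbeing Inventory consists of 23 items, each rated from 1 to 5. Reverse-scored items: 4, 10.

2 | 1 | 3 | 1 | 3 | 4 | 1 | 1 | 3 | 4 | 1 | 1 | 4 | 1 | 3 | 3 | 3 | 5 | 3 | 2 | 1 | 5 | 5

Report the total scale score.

62

Apply reverse scoring (reverse-coded value = 6 − response):
  item 4: 6 − 1 = 5
  item 10: 6 − 4 = 2
After reverse-coding: 2, 1, 3, 5, 3, 4, 1, 1, 3, 2, 1, 1, 4, 1, 3, 3, 3, 5, 3, 2, 1, 5, 5
Total = 2 + 1 + 3 + 5 + 3 + 4 + 1 + 1 + 3 + 2 + 1 + 1 + 4 + 1 + 3 + 3 + 3 + 5 + 3 + 2 + 1 + 5 + 5 = 62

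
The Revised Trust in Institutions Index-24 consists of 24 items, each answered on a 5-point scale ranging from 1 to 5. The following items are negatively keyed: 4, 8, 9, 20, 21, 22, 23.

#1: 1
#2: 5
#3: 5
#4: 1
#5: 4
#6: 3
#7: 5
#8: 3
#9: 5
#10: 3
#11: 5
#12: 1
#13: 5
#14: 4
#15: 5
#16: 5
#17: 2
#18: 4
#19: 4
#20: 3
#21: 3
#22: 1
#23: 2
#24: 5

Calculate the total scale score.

Raw sum = 84. Negatively keyed items: 4, 8, 9, 20, 21, 22, 23; their raw sum = 18.
Each reversal replaces raw with 6 − raw, changing the total by 6 − 2·raw per item.
Total = 84 + 7·6 − 2·18 = 84 + 42 − 36 = 90

90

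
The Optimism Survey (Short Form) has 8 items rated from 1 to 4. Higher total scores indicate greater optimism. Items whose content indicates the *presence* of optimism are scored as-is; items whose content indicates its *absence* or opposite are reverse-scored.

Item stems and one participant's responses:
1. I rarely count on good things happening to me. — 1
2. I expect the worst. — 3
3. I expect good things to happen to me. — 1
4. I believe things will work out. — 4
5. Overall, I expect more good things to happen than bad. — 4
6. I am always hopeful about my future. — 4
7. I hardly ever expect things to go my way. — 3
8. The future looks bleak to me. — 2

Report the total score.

24

Items 1, 2, 7, 8 describe the absence/opposite of optimism → reverse-score.
on a 1–4 scale, reversed = 5 − raw.
  item 1: 5 − 1 = 4
  item 2: 5 − 3 = 2
  item 3: 1
  item 4: 4
  item 5: 4
  item 6: 4
  item 7: 5 − 3 = 2
  item 8: 5 − 2 = 3
Total = 4 + 2 + 1 + 4 + 4 + 4 + 2 + 3 = 24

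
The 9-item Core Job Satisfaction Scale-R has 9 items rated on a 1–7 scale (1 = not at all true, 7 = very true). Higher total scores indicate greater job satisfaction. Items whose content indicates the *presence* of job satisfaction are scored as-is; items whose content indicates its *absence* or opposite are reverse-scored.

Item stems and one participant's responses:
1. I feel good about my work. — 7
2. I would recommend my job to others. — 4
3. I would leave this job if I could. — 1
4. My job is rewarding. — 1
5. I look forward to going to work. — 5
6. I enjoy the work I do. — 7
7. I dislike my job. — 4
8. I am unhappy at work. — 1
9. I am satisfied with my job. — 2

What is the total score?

Items 3, 7, 8 describe the absence/opposite of job satisfaction → reverse-score.
reverse-coded value = 8 − response.
  item 1: 7
  item 2: 4
  item 3: 8 − 1 = 7
  item 4: 1
  item 5: 5
  item 6: 7
  item 7: 8 − 4 = 4
  item 8: 8 − 1 = 7
  item 9: 2
Total = 7 + 4 + 7 + 1 + 5 + 7 + 4 + 7 + 2 = 44

44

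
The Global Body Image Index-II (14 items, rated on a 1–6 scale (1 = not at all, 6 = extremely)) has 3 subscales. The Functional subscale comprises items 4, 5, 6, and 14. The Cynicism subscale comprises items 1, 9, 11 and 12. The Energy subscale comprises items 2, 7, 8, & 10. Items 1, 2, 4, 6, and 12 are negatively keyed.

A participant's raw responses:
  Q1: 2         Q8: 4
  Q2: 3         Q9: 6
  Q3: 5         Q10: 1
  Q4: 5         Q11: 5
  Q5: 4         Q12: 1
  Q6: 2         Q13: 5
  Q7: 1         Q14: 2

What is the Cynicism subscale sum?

22

Cynicism items: 1, 9, 11, 12.
Of these, items 1 & 12 are negatively keyed; reversed = (1+6) − raw = 7 − raw.
  item 1: 7 − 2 = 5
  item 9: 6
  item 11: 5
  item 12: 7 − 1 = 6
Sum = 5 + 6 + 5 + 6 = 22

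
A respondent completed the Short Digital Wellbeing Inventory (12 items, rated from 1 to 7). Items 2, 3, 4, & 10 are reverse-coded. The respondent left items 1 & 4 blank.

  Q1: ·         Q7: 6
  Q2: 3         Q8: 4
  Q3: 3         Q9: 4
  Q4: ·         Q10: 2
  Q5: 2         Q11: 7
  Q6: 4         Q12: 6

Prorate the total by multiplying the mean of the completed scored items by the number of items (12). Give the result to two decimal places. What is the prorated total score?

Reverse-coded (reversed = (1+7) − raw = 8 − raw):
  item 2: 8 − 3 = 5
  item 3: 8 − 3 = 5
  item 10: 8 − 2 = 6
Completed scored items (10 of 12): 5, 5, 2, 4, 6, 4, 4, 6, 7, 6; sum = 49.
Person mean = 49 / 10 ≈ 4.9000
Prorated total = (49 / 10) × 12 = 58.80 (to 2 dp)

58.80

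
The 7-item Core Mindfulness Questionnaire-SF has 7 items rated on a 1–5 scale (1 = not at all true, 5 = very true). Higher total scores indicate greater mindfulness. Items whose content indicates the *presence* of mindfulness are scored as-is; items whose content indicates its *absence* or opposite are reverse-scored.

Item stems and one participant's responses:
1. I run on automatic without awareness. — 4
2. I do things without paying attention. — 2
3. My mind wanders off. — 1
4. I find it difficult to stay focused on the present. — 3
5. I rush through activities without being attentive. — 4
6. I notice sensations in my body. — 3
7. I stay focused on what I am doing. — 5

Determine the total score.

Items 1, 2, 3, 4, 5 describe the absence/opposite of mindfulness → reverse-score.
on a 1–5 scale, reversed = 6 − raw.
  item 1: 6 − 4 = 2
  item 2: 6 − 2 = 4
  item 3: 6 − 1 = 5
  item 4: 6 − 3 = 3
  item 5: 6 − 4 = 2
  item 6: 3
  item 7: 5
Total = 2 + 4 + 5 + 3 + 2 + 3 + 5 = 24

24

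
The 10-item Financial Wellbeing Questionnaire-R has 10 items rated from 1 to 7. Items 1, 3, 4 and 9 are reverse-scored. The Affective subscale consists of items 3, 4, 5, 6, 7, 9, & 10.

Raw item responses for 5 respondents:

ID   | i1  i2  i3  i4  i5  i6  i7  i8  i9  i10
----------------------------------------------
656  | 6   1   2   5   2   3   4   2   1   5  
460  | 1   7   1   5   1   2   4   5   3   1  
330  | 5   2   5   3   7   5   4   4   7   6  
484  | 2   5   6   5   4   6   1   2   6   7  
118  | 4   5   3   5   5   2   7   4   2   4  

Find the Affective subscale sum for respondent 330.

Respondent 330 raw: 5, 2, 5, 3, 7, 5, 4, 4, 7, 6.
Affective items: 3, 4, 5, 6, 7, 9, 10.
Reverse-coded (reverse-coded value = 8 − response):
  item 3: 8 − 5 = 3
  item 4: 8 − 3 = 5
  item 5: 7
  item 6: 5
  item 7: 4
  item 9: 8 − 7 = 1
  item 10: 6
Sum = 3 + 5 + 7 + 5 + 4 + 1 + 6 = 31

31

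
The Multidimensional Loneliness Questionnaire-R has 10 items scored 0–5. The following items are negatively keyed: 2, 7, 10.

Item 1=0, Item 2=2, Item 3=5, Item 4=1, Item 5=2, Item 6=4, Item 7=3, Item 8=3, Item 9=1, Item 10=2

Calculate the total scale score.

24

Reverse-coded items (reverse-coded value = 5 − response):
  item 2: 5 − 2 = 3
  item 7: 5 − 3 = 2
  item 10: 5 − 2 = 3
Scored responses: 0, 3, 5, 1, 2, 4, 2, 3, 1, 3
Total = 0 + 3 + 5 + 1 + 2 + 4 + 2 + 3 + 1 + 3 = 24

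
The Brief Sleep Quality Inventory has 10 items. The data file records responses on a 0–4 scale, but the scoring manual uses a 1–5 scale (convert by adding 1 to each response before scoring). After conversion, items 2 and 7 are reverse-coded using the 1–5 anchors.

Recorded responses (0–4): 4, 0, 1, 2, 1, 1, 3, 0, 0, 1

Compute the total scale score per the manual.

25

Convert to 1–5: 5, 1, 2, 3, 2, 2, 4, 1, 1, 2
Reverse-coded (on a 1–5 scale, reversed = 6 − raw):
  item 2: 6 − 1 = 5
  item 7: 6 − 4 = 2
Scored: 5, 5, 2, 3, 2, 2, 2, 1, 1, 2
Total = 25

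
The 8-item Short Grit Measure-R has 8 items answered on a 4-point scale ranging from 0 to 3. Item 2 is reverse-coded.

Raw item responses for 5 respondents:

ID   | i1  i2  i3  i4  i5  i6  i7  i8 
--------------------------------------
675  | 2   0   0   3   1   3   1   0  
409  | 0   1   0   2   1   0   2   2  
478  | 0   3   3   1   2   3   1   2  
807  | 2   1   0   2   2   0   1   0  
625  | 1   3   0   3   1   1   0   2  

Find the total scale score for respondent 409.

9

Respondent 409 raw: 0, 1, 0, 2, 1, 0, 2, 2.
Reverse-coded (reversed = (0+3) − raw = 3 − raw):
  item 1: 0
  item 2: 3 − 1 = 2
  item 3: 0
  item 4: 2
  item 5: 1
  item 6: 0
  item 7: 2
  item 8: 2
Sum = 0 + 2 + 0 + 2 + 1 + 0 + 2 + 2 = 9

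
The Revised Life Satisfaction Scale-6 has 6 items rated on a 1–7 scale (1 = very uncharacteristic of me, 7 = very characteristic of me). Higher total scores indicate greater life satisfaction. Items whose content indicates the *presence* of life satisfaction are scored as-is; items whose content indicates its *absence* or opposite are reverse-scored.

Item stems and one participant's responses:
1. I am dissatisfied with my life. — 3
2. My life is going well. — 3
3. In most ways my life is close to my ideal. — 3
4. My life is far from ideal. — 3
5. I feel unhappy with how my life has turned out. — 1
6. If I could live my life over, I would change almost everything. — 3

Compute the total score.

28

Items 1, 4, 5, 6 describe the absence/opposite of life satisfaction → reverse-score.
reversed = (1+7) − raw = 8 − raw.
  item 1: 8 − 3 = 5
  item 2: 3
  item 3: 3
  item 4: 8 − 3 = 5
  item 5: 8 − 1 = 7
  item 6: 8 − 3 = 5
Total = 5 + 3 + 3 + 5 + 7 + 5 = 28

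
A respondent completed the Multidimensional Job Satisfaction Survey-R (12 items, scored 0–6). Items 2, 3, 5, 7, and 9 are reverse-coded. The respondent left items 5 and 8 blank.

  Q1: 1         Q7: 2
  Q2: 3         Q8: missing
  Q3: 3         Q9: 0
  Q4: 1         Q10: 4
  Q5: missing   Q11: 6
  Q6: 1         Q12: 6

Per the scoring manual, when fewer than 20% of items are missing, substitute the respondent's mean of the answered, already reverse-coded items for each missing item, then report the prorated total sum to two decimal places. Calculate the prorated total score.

42.00

Reverse-coded (on a 0–6 scale, reversed = 6 − raw):
  item 2: 6 − 3 = 3
  item 3: 6 − 3 = 3
  item 7: 6 − 2 = 4
  item 9: 6 − 0 = 6
Completed scored items (10 of 12): 1, 3, 3, 1, 1, 4, 6, 4, 6, 6; sum = 35.
Person mean = 35 / 10 ≈ 3.5000
Prorated total = (35 / 10) × 12 = 42.00 (to 2 dp)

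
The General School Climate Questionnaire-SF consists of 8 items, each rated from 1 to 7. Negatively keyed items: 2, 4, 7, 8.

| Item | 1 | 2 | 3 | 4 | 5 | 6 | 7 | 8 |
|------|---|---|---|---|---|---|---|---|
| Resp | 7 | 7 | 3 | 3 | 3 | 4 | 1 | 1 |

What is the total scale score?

Reversing items 2, 4, 7, and 8 with 8 − raw:
Total = 7 + (8−7) + 3 + (8−3) + 3 + 4 + (8−1) + (8−1)
      = 7 + 1 + 3 + 5 + 3 + 4 + 7 + 7 = 37

37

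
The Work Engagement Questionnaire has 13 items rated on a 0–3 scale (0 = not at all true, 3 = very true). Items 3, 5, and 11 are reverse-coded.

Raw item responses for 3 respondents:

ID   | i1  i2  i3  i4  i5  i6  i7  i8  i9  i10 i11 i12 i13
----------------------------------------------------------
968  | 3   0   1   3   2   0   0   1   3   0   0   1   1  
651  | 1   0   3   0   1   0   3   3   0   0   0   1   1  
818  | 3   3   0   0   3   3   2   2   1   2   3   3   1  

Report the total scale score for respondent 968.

18

Respondent 968 raw: 3, 0, 1, 3, 2, 0, 0, 1, 3, 0, 0, 1, 1.
Reverse-coded (on a 0–3 scale, reversed = 3 − raw):
  item 1: 3
  item 2: 0
  item 3: 3 − 1 = 2
  item 4: 3
  item 5: 3 − 2 = 1
  item 6: 0
  item 7: 0
  item 8: 1
  item 9: 3
  item 10: 0
  item 11: 3 − 0 = 3
  item 12: 1
  item 13: 1
Sum = 3 + 0 + 2 + 3 + 1 + 0 + 0 + 1 + 3 + 0 + 3 + 1 + 1 = 18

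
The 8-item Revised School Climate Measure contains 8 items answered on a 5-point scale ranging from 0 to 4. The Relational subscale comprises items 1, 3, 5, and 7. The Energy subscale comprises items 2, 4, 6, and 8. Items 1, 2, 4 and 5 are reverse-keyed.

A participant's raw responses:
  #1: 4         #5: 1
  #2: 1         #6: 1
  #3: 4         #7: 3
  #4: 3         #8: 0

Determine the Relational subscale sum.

10

Relational items: 1, 3, 5, 7.
Of these, items 1 & 5 are reverse-keyed; reverse-coded value = 4 − response.
  item 1: 4 − 4 = 0
  item 3: 4
  item 5: 4 − 1 = 3
  item 7: 3
Sum = 0 + 4 + 3 + 3 = 10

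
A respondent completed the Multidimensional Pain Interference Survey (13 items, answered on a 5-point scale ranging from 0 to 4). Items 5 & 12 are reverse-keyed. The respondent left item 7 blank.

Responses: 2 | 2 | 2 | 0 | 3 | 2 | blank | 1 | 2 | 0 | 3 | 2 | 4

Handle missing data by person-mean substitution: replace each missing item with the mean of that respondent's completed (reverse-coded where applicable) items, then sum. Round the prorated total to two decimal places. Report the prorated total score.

Reverse-coded (on a 0–4 scale, reversed = 4 − raw):
  item 5: 4 − 3 = 1
  item 12: 4 − 2 = 2
Completed scored items (12 of 13): 2, 2, 2, 0, 1, 2, 1, 2, 0, 3, 2, 4; sum = 21.
Person mean = 21 / 12 ≈ 1.7500
Prorated total = (21 / 12) × 13 = 22.75 (to 2 dp)

22.75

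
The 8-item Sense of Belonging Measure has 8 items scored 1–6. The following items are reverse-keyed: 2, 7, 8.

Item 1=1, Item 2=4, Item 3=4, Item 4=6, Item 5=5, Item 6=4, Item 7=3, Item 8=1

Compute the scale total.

33

Raw sum = 28. Reverse-keyed items: 2, 7, 8; their raw sum = 8.
Each reversal replaces raw with 7 − raw, changing the total by 7 − 2·raw per item.
Total = 28 + 3·7 − 2·8 = 28 + 21 − 16 = 33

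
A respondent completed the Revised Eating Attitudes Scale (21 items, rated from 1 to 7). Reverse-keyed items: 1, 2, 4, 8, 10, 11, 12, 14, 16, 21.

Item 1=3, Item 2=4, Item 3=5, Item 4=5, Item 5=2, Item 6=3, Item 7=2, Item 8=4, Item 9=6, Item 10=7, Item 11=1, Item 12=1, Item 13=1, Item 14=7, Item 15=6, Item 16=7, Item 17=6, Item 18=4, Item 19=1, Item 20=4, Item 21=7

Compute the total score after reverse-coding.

Reversing items 1, 2, 4, 8, 10, 11, 12, 14, 16, and 21 with 8 − raw:
Total = (8−3) + (8−4) + 5 + (8−5) + 2 + 3 + 2 + (8−4) + 6 + (8−7) + (8−1) + (8−1) + 1 + (8−7) + 6 + (8−7) + 6 + 4 + 1 + 4 + (8−7)
      = 5 + 4 + 5 + 3 + 2 + 3 + 2 + 4 + 6 + 1 + 7 + 7 + 1 + 1 + 6 + 1 + 6 + 4 + 1 + 4 + 1 = 74

74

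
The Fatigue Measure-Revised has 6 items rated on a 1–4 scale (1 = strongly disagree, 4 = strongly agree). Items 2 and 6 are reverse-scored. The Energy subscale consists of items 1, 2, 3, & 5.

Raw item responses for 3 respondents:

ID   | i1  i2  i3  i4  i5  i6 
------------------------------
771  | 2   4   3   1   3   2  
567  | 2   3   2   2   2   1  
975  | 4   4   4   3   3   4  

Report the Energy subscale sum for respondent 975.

Respondent 975 raw: 4, 4, 4, 3, 3, 4.
Energy items: 1, 2, 3, 5.
Reverse-coded (on a 1–4 scale, reversed = 5 − raw):
  item 1: 4
  item 2: 5 − 4 = 1
  item 3: 4
  item 5: 3
Sum = 4 + 1 + 4 + 3 = 12

12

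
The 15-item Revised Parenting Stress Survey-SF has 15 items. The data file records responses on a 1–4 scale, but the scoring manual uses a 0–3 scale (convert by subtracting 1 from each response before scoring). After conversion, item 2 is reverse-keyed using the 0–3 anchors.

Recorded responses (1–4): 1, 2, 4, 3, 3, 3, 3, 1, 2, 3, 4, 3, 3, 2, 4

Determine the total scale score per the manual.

Convert to 0–3: 0, 1, 3, 2, 2, 2, 2, 0, 1, 2, 3, 2, 2, 1, 3
Reverse-coded (reverse-coded value = 3 − response):
  item 2: 3 − 1 = 2
Scored: 0, 2, 3, 2, 2, 2, 2, 0, 1, 2, 3, 2, 2, 1, 3
Total = 27

27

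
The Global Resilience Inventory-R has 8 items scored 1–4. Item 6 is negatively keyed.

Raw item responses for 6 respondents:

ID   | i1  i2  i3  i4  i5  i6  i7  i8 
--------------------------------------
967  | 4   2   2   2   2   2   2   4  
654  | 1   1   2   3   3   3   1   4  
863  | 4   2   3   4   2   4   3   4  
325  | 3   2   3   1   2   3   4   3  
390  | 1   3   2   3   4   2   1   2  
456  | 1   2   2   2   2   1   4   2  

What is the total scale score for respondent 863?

23

Respondent 863 raw: 4, 2, 3, 4, 2, 4, 3, 4.
Reverse-coded (on a 1–4 scale, reversed = 5 − raw):
  item 1: 4
  item 2: 2
  item 3: 3
  item 4: 4
  item 5: 2
  item 6: 5 − 4 = 1
  item 7: 3
  item 8: 4
Sum = 4 + 2 + 3 + 4 + 2 + 1 + 3 + 4 = 23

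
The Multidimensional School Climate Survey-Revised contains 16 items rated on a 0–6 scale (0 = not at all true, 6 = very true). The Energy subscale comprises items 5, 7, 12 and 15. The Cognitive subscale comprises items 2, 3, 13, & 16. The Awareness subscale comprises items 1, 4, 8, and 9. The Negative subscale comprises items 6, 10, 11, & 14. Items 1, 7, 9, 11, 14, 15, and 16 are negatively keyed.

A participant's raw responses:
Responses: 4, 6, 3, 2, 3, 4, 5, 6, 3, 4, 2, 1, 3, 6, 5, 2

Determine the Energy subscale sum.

Energy items: 5, 7, 12, 15.
Of these, items 7 and 15 are negatively keyed; reverse-coded value = 6 − response.
  item 5: 3
  item 7: 6 − 5 = 1
  item 12: 1
  item 15: 6 − 5 = 1
Sum = 3 + 1 + 1 + 1 = 6

6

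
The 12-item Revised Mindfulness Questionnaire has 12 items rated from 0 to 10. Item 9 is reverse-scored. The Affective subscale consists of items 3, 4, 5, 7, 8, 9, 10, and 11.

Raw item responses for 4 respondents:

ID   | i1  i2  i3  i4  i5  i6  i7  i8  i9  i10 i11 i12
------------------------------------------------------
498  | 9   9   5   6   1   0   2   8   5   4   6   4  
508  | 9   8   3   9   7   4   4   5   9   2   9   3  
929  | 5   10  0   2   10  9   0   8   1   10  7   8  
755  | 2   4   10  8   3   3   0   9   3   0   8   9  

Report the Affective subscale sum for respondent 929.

46

Respondent 929 raw: 5, 10, 0, 2, 10, 9, 0, 8, 1, 10, 7, 8.
Affective items: 3, 4, 5, 7, 8, 9, 10, 11.
Reverse-coded (reverse-coded value = 10 − response):
  item 3: 0
  item 4: 2
  item 5: 10
  item 7: 0
  item 8: 8
  item 9: 10 − 1 = 9
  item 10: 10
  item 11: 7
Sum = 0 + 2 + 10 + 0 + 8 + 9 + 10 + 7 = 46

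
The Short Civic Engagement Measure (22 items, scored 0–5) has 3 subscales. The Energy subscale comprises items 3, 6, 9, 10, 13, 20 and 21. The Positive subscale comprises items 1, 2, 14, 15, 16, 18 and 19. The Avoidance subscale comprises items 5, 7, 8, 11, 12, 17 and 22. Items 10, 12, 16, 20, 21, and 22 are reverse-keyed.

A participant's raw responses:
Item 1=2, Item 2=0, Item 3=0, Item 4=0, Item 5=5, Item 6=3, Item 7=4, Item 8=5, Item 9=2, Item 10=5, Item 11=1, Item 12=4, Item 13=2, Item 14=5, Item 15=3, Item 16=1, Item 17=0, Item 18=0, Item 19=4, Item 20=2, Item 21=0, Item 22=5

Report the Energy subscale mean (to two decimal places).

2.14

Energy items: 3, 6, 9, 10, 13, 20, 21.
Of these, items 10, 20, and 21 are reverse-keyed; reverse-coded value = 5 − response.
  item 3: 0
  item 6: 3
  item 9: 2
  item 10: 5 − 5 = 0
  item 13: 2
  item 20: 5 − 2 = 3
  item 21: 5 − 0 = 5
Sum = 0 + 3 + 2 + 0 + 2 + 3 + 5 = 15
Mean = 15 / 7 = 2.14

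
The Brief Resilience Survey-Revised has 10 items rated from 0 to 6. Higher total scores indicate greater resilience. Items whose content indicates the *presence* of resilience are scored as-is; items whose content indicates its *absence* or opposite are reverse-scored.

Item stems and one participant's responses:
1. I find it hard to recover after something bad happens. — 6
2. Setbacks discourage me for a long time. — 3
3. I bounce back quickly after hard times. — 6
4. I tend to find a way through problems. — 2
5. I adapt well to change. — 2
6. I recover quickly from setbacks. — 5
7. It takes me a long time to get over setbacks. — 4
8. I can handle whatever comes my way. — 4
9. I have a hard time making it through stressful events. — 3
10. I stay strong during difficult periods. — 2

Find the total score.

Items 1, 2, 7, 9 describe the absence/opposite of resilience → reverse-score.
reversed = (0+6) − raw = 6 − raw.
  item 1: 6 − 6 = 0
  item 2: 6 − 3 = 3
  item 3: 6
  item 4: 2
  item 5: 2
  item 6: 5
  item 7: 6 − 4 = 2
  item 8: 4
  item 9: 6 − 3 = 3
  item 10: 2
Total = 0 + 3 + 6 + 2 + 2 + 5 + 2 + 4 + 3 + 2 = 29

29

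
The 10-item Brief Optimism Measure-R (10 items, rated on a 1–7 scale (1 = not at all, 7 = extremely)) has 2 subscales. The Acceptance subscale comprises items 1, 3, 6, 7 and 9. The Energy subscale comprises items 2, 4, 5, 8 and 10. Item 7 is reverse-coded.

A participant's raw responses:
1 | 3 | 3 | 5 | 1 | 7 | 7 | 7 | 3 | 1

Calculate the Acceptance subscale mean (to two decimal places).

3.00

Acceptance items: 1, 3, 6, 7, 9.
Of these, item 7 is reverse-coded; reversed = (1+7) − raw = 8 − raw.
  item 1: 1
  item 3: 3
  item 6: 7
  item 7: 8 − 7 = 1
  item 9: 3
Sum = 1 + 3 + 7 + 1 + 3 = 15
Mean = 15 / 5 = 3.00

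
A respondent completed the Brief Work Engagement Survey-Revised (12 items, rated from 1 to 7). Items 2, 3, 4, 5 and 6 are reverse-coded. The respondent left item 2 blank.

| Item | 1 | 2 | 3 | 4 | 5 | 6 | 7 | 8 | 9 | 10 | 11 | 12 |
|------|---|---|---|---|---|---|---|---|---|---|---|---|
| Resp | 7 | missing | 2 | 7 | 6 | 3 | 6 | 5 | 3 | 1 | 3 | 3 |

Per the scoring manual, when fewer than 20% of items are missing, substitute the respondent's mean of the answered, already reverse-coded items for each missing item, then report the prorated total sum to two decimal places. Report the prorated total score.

Reverse-coded (reversed = (1+7) − raw = 8 − raw):
  item 3: 8 − 2 = 6
  item 4: 8 − 7 = 1
  item 5: 8 − 6 = 2
  item 6: 8 − 3 = 5
Completed scored items (11 of 12): 7, 6, 1, 2, 5, 6, 5, 3, 1, 3, 3; sum = 42.
Person mean = 42 / 11 ≈ 3.8182
Prorated total = (42 / 11) × 12 = 45.82 (to 2 dp)

45.82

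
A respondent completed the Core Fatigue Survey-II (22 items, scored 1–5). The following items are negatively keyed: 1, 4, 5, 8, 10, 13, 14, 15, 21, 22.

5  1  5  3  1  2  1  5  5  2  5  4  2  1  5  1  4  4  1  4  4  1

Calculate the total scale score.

Apply reverse scoring (reversed = (1+5) − raw = 6 − raw):
  item 1: 6 − 5 = 1
  item 4: 6 − 3 = 3
  item 5: 6 − 1 = 5
  item 8: 6 − 5 = 1
  item 10: 6 − 2 = 4
  item 13: 6 − 2 = 4
  item 14: 6 − 1 = 5
  item 15: 6 − 5 = 1
  item 21: 6 − 4 = 2
  item 22: 6 − 1 = 5
Scored items: 1, 1, 5, 3, 5, 2, 1, 1, 5, 4, 5, 4, 4, 5, 1, 1, 4, 4, 1, 4, 2, 5
Total = 1 + 1 + 5 + 3 + 5 + 2 + 1 + 1 + 5 + 4 + 5 + 4 + 4 + 5 + 1 + 1 + 4 + 4 + 1 + 4 + 2 + 5 = 68

68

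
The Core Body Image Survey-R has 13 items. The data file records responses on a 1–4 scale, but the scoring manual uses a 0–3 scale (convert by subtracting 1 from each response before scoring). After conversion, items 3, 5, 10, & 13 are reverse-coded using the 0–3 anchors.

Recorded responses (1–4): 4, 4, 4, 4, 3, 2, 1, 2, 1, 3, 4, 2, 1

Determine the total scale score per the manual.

Convert to 0–3: 3, 3, 3, 3, 2, 1, 0, 1, 0, 2, 3, 1, 0
Reverse-coded (on a 0–3 scale, reversed = 3 − raw):
  item 3: 3 − 3 = 0
  item 5: 3 − 2 = 1
  item 10: 3 − 2 = 1
  item 13: 3 − 0 = 3
Scored: 3, 3, 0, 3, 1, 1, 0, 1, 0, 1, 3, 1, 3
Total = 20

20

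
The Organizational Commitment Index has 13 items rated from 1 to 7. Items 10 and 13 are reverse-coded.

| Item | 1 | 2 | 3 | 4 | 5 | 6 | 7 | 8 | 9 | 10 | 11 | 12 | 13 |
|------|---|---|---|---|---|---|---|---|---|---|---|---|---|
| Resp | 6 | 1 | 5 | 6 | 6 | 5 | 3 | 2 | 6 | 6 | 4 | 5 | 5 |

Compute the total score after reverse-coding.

Raw sum = 60. Reverse-coded items: 10, 13; their raw sum = 11.
Each reversal replaces raw with 8 − raw, changing the total by 8 − 2·raw per item.
Total = 60 + 2·8 − 2·11 = 60 + 16 − 22 = 54

54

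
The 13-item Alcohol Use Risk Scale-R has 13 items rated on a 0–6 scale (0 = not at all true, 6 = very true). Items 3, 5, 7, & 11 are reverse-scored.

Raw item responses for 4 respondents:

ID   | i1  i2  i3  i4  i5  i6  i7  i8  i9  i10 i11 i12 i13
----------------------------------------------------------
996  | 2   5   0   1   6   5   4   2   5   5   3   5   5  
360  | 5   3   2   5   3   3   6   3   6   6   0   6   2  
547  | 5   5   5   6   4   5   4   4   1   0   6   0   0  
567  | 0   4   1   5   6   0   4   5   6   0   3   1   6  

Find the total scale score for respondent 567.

Respondent 567 raw: 0, 4, 1, 5, 6, 0, 4, 5, 6, 0, 3, 1, 6.
Reverse-coded (on a 0–6 scale, reversed = 6 − raw):
  item 1: 0
  item 2: 4
  item 3: 6 − 1 = 5
  item 4: 5
  item 5: 6 − 6 = 0
  item 6: 0
  item 7: 6 − 4 = 2
  item 8: 5
  item 9: 6
  item 10: 0
  item 11: 6 − 3 = 3
  item 12: 1
  item 13: 6
Sum = 0 + 4 + 5 + 5 + 0 + 0 + 2 + 5 + 6 + 0 + 3 + 1 + 6 = 37

37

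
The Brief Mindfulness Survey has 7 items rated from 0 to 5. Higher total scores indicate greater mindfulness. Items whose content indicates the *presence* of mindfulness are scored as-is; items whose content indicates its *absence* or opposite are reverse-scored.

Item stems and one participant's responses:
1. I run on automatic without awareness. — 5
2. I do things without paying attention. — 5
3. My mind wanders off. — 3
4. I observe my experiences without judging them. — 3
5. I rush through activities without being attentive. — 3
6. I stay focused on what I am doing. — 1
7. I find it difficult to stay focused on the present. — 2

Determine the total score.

11

Items 1, 2, 3, 5, 7 describe the absence/opposite of mindfulness → reverse-score.
on a 0–5 scale, reversed = 5 − raw.
  item 1: 5 − 5 = 0
  item 2: 5 − 5 = 0
  item 3: 5 − 3 = 2
  item 4: 3
  item 5: 5 − 3 = 2
  item 6: 1
  item 7: 5 − 2 = 3
Total = 0 + 0 + 2 + 3 + 2 + 1 + 3 = 11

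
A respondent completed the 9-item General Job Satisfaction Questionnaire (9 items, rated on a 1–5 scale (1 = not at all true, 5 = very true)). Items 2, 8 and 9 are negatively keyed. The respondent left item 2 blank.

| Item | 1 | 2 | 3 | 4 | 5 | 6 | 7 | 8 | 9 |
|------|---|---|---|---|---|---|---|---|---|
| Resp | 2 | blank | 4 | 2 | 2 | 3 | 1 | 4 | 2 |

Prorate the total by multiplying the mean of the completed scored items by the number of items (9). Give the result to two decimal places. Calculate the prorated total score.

22.50

Reverse-coded (reversed = (1+5) − raw = 6 − raw):
  item 8: 6 − 4 = 2
  item 9: 6 − 2 = 4
Completed scored items (8 of 9): 2, 4, 2, 2, 3, 1, 2, 4; sum = 20.
Person mean = 20 / 8 ≈ 2.5000
Prorated total = (20 / 8) × 9 = 22.50 (to 2 dp)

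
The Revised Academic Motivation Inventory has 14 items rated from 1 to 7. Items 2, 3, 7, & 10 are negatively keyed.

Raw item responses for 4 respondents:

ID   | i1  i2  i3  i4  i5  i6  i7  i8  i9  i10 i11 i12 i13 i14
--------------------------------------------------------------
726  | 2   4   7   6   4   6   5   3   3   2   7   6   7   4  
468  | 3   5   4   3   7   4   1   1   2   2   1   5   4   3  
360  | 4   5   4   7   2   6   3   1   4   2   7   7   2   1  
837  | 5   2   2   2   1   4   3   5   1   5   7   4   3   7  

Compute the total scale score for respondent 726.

62

Respondent 726 raw: 2, 4, 7, 6, 4, 6, 5, 3, 3, 2, 7, 6, 7, 4.
Reverse-coded (reversed = (1+7) − raw = 8 − raw):
  item 1: 2
  item 2: 8 − 4 = 4
  item 3: 8 − 7 = 1
  item 4: 6
  item 5: 4
  item 6: 6
  item 7: 8 − 5 = 3
  item 8: 3
  item 9: 3
  item 10: 8 − 2 = 6
  item 11: 7
  item 12: 6
  item 13: 7
  item 14: 4
Sum = 2 + 4 + 1 + 6 + 4 + 6 + 3 + 3 + 3 + 6 + 7 + 6 + 7 + 4 = 62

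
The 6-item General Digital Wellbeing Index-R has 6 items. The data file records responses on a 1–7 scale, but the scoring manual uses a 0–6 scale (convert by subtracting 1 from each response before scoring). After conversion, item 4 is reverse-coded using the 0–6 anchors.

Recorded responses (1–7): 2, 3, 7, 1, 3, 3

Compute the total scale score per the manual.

Convert to 0–6: 1, 2, 6, 0, 2, 2
Reverse-coded (on a 0–6 scale, reversed = 6 − raw):
  item 4: 6 − 0 = 6
Scored: 1, 2, 6, 6, 2, 2
Total = 19

19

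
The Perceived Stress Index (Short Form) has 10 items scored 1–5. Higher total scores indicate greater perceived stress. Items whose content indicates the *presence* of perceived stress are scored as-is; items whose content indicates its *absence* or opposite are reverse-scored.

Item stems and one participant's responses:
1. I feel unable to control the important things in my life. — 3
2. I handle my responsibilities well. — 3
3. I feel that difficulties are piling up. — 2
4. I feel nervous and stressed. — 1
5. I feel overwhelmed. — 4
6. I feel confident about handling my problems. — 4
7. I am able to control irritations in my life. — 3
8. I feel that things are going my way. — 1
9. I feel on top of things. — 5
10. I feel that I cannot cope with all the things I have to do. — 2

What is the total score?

Items 2, 6, 7, 8, 9 describe the absence/opposite of perceived stress → reverse-score.
reverse-coded value = 6 − response.
  item 1: 3
  item 2: 6 − 3 = 3
  item 3: 2
  item 4: 1
  item 5: 4
  item 6: 6 − 4 = 2
  item 7: 6 − 3 = 3
  item 8: 6 − 1 = 5
  item 9: 6 − 5 = 1
  item 10: 2
Total = 3 + 3 + 2 + 1 + 4 + 2 + 3 + 5 + 1 + 2 = 26

26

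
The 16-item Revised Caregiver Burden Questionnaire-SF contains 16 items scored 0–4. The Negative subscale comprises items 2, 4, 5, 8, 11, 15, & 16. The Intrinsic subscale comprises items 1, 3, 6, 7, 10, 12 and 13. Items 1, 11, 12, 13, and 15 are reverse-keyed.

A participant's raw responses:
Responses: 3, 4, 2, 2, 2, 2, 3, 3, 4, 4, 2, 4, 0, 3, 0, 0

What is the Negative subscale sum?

Negative items: 2, 4, 5, 8, 11, 15, 16.
Of these, items 11 & 15 are reverse-keyed; reversed = (0+4) − raw = 4 − raw.
  item 2: 4
  item 4: 2
  item 5: 2
  item 8: 3
  item 11: 4 − 2 = 2
  item 15: 4 − 0 = 4
  item 16: 0
Sum = 4 + 2 + 2 + 3 + 2 + 4 + 0 = 17

17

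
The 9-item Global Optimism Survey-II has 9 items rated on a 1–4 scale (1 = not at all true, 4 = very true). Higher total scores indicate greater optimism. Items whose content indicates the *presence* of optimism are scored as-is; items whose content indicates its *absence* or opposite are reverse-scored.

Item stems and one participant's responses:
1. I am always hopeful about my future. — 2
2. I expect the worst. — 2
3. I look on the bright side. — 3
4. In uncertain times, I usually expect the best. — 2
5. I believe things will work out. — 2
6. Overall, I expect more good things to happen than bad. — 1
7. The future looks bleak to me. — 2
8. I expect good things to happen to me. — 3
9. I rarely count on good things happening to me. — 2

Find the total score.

22

Items 2, 7, 9 describe the absence/opposite of optimism → reverse-score.
reverse-coded value = 5 − response.
  item 1: 2
  item 2: 5 − 2 = 3
  item 3: 3
  item 4: 2
  item 5: 2
  item 6: 1
  item 7: 5 − 2 = 3
  item 8: 3
  item 9: 5 − 2 = 3
Total = 2 + 3 + 3 + 2 + 2 + 1 + 3 + 3 + 3 = 22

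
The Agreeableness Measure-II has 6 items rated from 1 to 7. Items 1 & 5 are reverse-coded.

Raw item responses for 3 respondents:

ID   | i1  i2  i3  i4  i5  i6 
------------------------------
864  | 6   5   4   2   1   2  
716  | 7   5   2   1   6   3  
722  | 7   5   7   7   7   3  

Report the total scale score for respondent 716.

Respondent 716 raw: 7, 5, 2, 1, 6, 3.
Reverse-coded (reversed = (1+7) − raw = 8 − raw):
  item 1: 8 − 7 = 1
  item 2: 5
  item 3: 2
  item 4: 1
  item 5: 8 − 6 = 2
  item 6: 3
Sum = 1 + 5 + 2 + 1 + 2 + 3 = 14

14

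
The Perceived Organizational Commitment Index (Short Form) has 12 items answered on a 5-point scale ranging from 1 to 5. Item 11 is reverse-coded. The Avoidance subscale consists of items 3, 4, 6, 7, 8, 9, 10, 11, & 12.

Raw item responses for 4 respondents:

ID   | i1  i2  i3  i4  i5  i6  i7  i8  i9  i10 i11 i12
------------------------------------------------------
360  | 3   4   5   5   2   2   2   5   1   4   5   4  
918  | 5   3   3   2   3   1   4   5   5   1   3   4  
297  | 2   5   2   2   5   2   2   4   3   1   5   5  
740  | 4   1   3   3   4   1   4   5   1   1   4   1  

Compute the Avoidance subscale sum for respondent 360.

Respondent 360 raw: 3, 4, 5, 5, 2, 2, 2, 5, 1, 4, 5, 4.
Avoidance items: 3, 4, 6, 7, 8, 9, 10, 11, 12.
Reverse-coded (reverse-coded value = 6 − response):
  item 3: 5
  item 4: 5
  item 6: 2
  item 7: 2
  item 8: 5
  item 9: 1
  item 10: 4
  item 11: 6 − 5 = 1
  item 12: 4
Sum = 5 + 5 + 2 + 2 + 5 + 1 + 4 + 1 + 4 = 29

29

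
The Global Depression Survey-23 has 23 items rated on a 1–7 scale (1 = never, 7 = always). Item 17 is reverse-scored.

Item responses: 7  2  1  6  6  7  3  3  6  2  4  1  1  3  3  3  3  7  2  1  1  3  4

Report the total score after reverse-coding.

81

Reverse-coded items (reverse-coded value = 8 − response):
  item 17: 8 − 3 = 5
Scored responses: 7, 2, 1, 6, 6, 7, 3, 3, 6, 2, 4, 1, 1, 3, 3, 3, 5, 7, 2, 1, 1, 3, 4
Total = 7 + 2 + 1 + 6 + 6 + 7 + 3 + 3 + 6 + 2 + 4 + 1 + 1 + 3 + 3 + 3 + 5 + 7 + 2 + 1 + 1 + 3 + 4 = 81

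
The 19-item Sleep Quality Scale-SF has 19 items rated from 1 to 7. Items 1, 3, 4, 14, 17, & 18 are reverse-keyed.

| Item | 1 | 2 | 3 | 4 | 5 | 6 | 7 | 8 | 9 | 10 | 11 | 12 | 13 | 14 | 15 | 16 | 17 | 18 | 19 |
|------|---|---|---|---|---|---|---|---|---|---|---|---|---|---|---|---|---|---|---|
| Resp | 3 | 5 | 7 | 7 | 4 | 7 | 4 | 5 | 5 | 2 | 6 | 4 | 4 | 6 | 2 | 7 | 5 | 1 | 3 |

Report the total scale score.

77

Reversing items 1, 3, 4, 14, 17, & 18 with 8 − raw:
Total = (8−3) + 5 + (8−7) + (8−7) + 4 + 7 + 4 + 5 + 5 + 2 + 6 + 4 + 4 + (8−6) + 2 + 7 + (8−5) + (8−1) + 3
      = 5 + 5 + 1 + 1 + 4 + 7 + 4 + 5 + 5 + 2 + 6 + 4 + 4 + 2 + 2 + 7 + 3 + 7 + 3 = 77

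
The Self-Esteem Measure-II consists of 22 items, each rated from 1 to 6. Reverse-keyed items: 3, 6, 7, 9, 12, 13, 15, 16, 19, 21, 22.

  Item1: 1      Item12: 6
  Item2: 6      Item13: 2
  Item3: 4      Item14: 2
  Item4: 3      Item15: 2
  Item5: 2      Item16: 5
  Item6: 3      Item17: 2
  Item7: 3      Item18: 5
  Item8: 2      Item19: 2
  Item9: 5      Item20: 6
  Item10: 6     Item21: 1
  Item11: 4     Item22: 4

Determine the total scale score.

Reversing items 3, 6, 7, 9, 12, 13, 15, 16, 19, 21, and 22 with 7 − raw:
Total = 1 + 6 + (7−4) + 3 + 2 + (7−3) + (7−3) + 2 + (7−5) + 6 + 4 + (7−6) + (7−2) + 2 + (7−2) + (7−5) + 2 + 5 + (7−2) + 6 + (7−1) + (7−4)
      = 1 + 6 + 3 + 3 + 2 + 4 + 4 + 2 + 2 + 6 + 4 + 1 + 5 + 2 + 5 + 2 + 2 + 5 + 5 + 6 + 6 + 3 = 79

79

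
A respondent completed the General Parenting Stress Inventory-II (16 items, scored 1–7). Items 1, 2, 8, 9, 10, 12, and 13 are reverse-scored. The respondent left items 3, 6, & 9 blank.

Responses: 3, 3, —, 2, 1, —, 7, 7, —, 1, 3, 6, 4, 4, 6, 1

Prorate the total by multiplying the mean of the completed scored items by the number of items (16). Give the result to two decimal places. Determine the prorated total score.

Reverse-coded (reversed = (1+7) − raw = 8 − raw):
  item 1: 8 − 3 = 5
  item 2: 8 − 3 = 5
  item 8: 8 − 7 = 1
  item 10: 8 − 1 = 7
  item 12: 8 − 6 = 2
  item 13: 8 − 4 = 4
Completed scored items (13 of 16): 5, 5, 2, 1, 7, 1, 7, 3, 2, 4, 4, 6, 1; sum = 48.
Person mean = 48 / 13 ≈ 3.6923
Prorated total = (48 / 13) × 16 = 59.08 (to 2 dp)

59.08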